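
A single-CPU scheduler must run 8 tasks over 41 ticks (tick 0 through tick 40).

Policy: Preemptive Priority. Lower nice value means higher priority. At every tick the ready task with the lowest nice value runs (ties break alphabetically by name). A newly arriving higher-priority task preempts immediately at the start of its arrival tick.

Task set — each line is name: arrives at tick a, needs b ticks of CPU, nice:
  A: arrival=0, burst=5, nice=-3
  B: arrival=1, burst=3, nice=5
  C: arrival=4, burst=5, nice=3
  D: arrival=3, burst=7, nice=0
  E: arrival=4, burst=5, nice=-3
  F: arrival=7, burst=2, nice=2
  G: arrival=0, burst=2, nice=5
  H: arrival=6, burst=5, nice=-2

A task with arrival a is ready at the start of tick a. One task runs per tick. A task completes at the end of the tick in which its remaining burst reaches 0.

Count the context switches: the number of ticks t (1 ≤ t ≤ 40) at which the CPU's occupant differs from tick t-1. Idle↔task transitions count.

context switches = 8

t=0: ready={A,G} → run A
t=1: ready={A,B,G} → run A
t=2: ready={A,B,G} → run A
t=3: ready={A,B,D,G} → run A
t=4: ready={A,B,C,D,E,G} → run A
t=5: ready={B,C,D,E,G} → run E
t=6: ready={B,C,D,E,G,H} → run E
t=7: ready={B,C,D,E,F,G,H} → run E
t=8: ready={B,C,D,E,F,G,H} → run E
t=9: ready={B,C,D,E,F,G,H} → run E
t=10: ready={B,C,D,F,G,H} → run H
t=11: ready={B,C,D,F,G,H} → run H
t=12: ready={B,C,D,F,G,H} → run H
t=13: ready={B,C,D,F,G,H} → run H
t=14: ready={B,C,D,F,G,H} → run H
t=15: ready={B,C,D,F,G} → run D
t=16: ready={B,C,D,F,G} → run D
t=17: ready={B,C,D,F,G} → run D
t=18: ready={B,C,D,F,G} → run D
t=19: ready={B,C,D,F,G} → run D
t=20: ready={B,C,D,F,G} → run D
t=21: ready={B,C,D,F,G} → run D
t=22: ready={B,C,F,G} → run F
t=23: ready={B,C,F,G} → run F
t=24: ready={B,C,G} → run C
t=25: ready={B,C,G} → run C
t=26: ready={B,C,G} → run C
t=27: ready={B,C,G} → run C
t=28: ready={B,C,G} → run C
t=29: ready={B,G} → run B
t=30: ready={B,G} → run B
t=31: ready={B,G} → run B
t=32: ready={G} → run G
t=33: ready={G} → run G
t=34: (idle)
t=35: (idle)
t=36: (idle)
t=37: (idle)
t=38: (idle)
t=39: (idle)
t=40: (idle)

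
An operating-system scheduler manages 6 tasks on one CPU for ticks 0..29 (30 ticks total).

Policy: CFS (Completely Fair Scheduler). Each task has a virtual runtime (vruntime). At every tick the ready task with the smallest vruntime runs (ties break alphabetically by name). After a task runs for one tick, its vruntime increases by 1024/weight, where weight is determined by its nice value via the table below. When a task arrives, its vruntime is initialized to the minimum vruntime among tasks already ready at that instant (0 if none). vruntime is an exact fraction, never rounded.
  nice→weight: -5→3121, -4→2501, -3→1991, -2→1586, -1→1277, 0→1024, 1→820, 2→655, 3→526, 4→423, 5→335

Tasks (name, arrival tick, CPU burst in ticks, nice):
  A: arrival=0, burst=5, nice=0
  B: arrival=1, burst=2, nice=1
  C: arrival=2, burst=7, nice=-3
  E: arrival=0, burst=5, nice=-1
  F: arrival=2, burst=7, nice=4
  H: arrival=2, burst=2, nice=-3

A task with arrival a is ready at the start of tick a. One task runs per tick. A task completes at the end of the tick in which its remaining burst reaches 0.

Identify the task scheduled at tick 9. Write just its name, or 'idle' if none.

t=0: vr[A=0 E=0] → run A
t=1: vr[A=1 B=0 E=0] → run B
t=2: vr[A=1 B=256/205 C=0 E=0 F=0 H=0] → run C
t=3: vr[A=1 B=256/205 C=1024/1991 E=0 F=0 H=0] → run E
t=4: vr[A=1 B=256/205 C=1024/1991 E=1024/1277 F=0 H=0] → run F
t=5: vr[A=1 B=256/205 C=1024/1991 E=1024/1277 F=1024/423 H=0] → run H
t=6: vr[A=1 B=256/205 C=1024/1991 E=1024/1277 F=1024/423 H=1024/1991] → run C
t=7: vr[A=1 B=256/205 C=2048/1991 E=1024/1277 F=1024/423 H=1024/1991] → run H
t=8: vr[A=1 B=256/205 C=2048/1991 E=1024/1277 F=1024/423] → run E
t=9: vr[A=1 B=256/205 C=2048/1991 E=2048/1277 F=1024/423] → run A
t=10: vr[A=2 B=256/205 C=2048/1991 E=2048/1277 F=1024/423] → run C
t=11: vr[A=2 B=256/205 C=3072/1991 E=2048/1277 F=1024/423] → run B
t=12: vr[A=2 C=3072/1991 E=2048/1277 F=1024/423] → run C
t=13: vr[A=2 C=4096/1991 E=2048/1277 F=1024/423] → run E
t=14: vr[A=2 C=4096/1991 E=3072/1277 F=1024/423] → run A
t=15: vr[A=3 C=4096/1991 E=3072/1277 F=1024/423] → run C
t=16: vr[A=3 C=5120/1991 E=3072/1277 F=1024/423] → run E
t=17: vr[A=3 C=5120/1991 E=4096/1277 F=1024/423] → run F
t=18: vr[A=3 C=5120/1991 E=4096/1277 F=2048/423] → run C
t=19: vr[A=3 C=6144/1991 E=4096/1277 F=2048/423] → run A
t=20: vr[A=4 C=6144/1991 E=4096/1277 F=2048/423] → run C
t=21: vr[A=4 E=4096/1277 F=2048/423] → run E
t=22: vr[A=4 F=2048/423] → run A
t=23: vr[F=2048/423] → run F
t=24: vr[F=1024/141] → run F
t=25: vr[F=4096/423] → run F
t=26: vr[F=5120/423] → run F
t=27: vr[F=2048/141] → run F
t=28: (idle)
t=29: (idle)

running at tick 9 = A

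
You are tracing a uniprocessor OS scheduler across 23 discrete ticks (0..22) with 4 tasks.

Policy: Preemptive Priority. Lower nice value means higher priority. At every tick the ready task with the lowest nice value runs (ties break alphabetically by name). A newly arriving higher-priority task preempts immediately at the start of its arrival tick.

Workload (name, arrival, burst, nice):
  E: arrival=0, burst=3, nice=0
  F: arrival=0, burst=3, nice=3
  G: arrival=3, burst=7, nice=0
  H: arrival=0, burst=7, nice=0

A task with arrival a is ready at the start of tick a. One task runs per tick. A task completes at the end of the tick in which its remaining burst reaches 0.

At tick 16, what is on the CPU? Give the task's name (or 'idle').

t=0: ready={E,F,H} → run E
t=1: ready={E,F,H} → run E
t=2: ready={E,F,H} → run E
t=3: ready={F,G,H} → run G
t=4: ready={F,G,H} → run G
t=5: ready={F,G,H} → run G
t=6: ready={F,G,H} → run G
t=7: ready={F,G,H} → run G
t=8: ready={F,G,H} → run G
t=9: ready={F,G,H} → run G
t=10: ready={F,H} → run H
t=11: ready={F,H} → run H
t=12: ready={F,H} → run H
t=13: ready={F,H} → run H
t=14: ready={F,H} → run H
t=15: ready={F,H} → run H
t=16: ready={F,H} → run H
t=17: ready={F} → run F
t=18: ready={F} → run F
t=19: ready={F} → run F
t=20: (idle)
t=21: (idle)
t=22: (idle)

running at tick 16 = H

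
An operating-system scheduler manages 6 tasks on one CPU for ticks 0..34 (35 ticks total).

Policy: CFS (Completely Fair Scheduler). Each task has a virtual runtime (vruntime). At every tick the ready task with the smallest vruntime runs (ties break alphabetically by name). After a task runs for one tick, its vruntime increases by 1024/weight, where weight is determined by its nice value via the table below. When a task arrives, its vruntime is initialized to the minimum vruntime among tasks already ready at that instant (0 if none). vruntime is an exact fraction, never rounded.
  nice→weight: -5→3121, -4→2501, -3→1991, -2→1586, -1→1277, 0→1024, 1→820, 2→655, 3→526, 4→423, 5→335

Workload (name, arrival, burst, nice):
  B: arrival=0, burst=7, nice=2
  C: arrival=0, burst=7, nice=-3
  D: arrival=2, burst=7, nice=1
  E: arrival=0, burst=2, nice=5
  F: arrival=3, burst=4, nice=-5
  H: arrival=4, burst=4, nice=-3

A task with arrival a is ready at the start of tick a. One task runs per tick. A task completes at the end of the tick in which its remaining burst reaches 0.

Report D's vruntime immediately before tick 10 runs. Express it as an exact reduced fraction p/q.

t=0: vr[B=0 C=0 E=0] → run B
t=1: vr[B=1024/655 C=0 E=0] → run C
t=2: vr[B=1024/655 C=1024/1991 D=0 E=0] → run D
t=3: vr[B=1024/655 C=1024/1991 D=256/205 E=0 F=0] → run E
t=4: vr[B=1024/655 C=1024/1991 D=256/205 E=1024/335 F=0 H=0] → run F
t=5: vr[B=1024/655 C=1024/1991 D=256/205 E=1024/335 F=1024/3121 H=0] → run H
t=6: vr[B=1024/655 C=1024/1991 D=256/205 E=1024/335 F=1024/3121 H=1024/1991] → run F
t=7: vr[B=1024/655 C=1024/1991 D=256/205 E=1024/335 F=2048/3121 H=1024/1991] → run C
t=8: vr[B=1024/655 C=2048/1991 D=256/205 E=1024/335 F=2048/3121 H=1024/1991] → run H
t=9: vr[B=1024/655 C=2048/1991 D=256/205 E=1024/335 F=2048/3121 H=2048/1991] → run F
t=10: vr[B=1024/655 C=2048/1991 D=256/205 E=1024/335 F=3072/3121 H=2048/1991] → run F
t=11: vr[B=1024/655 C=2048/1991 D=256/205 E=1024/335 H=2048/1991] → run C
t=12: vr[B=1024/655 C=3072/1991 D=256/205 E=1024/335 H=2048/1991] → run H
t=13: vr[B=1024/655 C=3072/1991 D=256/205 E=1024/335 H=3072/1991] → run D
t=14: vr[B=1024/655 C=3072/1991 D=512/205 E=1024/335 H=3072/1991] → run C
t=15: vr[B=1024/655 C=4096/1991 D=512/205 E=1024/335 H=3072/1991] → run H
t=16: vr[B=1024/655 C=4096/1991 D=512/205 E=1024/335] → run B
t=17: vr[B=2048/655 C=4096/1991 D=512/205 E=1024/335] → run C
t=18: vr[B=2048/655 C=5120/1991 D=512/205 E=1024/335] → run D
t=19: vr[B=2048/655 C=5120/1991 D=768/205 E=1024/335] → run C
t=20: vr[B=2048/655 C=6144/1991 D=768/205 E=1024/335] → run E
t=21: vr[B=2048/655 C=6144/1991 D=768/205] → run C
t=22: vr[B=2048/655 D=768/205] → run B
t=23: vr[B=3072/655 D=768/205] → run D
t=24: vr[B=3072/655 D=1024/205] → run B
t=25: vr[B=4096/655 D=1024/205] → run D
t=26: vr[B=4096/655 D=256/41] → run D
t=27: vr[B=4096/655 D=1536/205] → run B
t=28: vr[B=1024/131 D=1536/205] → run D
t=29: vr[B=1024/131] → run B
t=30: vr[B=6144/655] → run B
t=31: (idle)
t=32: (idle)
t=33: (idle)
t=34: (idle)

vruntime(D, start of tick 10) = 256/205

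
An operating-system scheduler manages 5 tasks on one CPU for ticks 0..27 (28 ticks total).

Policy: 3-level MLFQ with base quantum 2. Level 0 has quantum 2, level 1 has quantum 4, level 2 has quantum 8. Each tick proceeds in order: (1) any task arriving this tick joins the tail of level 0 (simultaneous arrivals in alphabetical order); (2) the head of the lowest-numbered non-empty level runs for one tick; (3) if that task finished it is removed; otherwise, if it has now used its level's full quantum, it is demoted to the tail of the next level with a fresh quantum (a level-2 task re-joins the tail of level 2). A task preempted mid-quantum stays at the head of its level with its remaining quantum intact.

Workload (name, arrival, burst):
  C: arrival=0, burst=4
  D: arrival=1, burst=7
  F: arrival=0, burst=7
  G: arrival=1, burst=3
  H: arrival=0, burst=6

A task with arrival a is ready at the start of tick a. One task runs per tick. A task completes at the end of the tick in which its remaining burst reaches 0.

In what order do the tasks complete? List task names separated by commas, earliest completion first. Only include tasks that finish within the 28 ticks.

t=0: L0/L1/L2 = CFH/-/- → run C
t=1: L0/L1/L2 = CFHDG/-/- → run C
t=2: L0/L1/L2 = FHDG/C/- → run F
t=3: L0/L1/L2 = FHDG/C/- → run F
t=4: L0/L1/L2 = HDG/CF/- → run H
t=5: L0/L1/L2 = HDG/CF/- → run H
t=6: L0/L1/L2 = DG/CFH/- → run D
t=7: L0/L1/L2 = DG/CFH/- → run D
t=8: L0/L1/L2 = G/CFHD/- → run G
t=9: L0/L1/L2 = G/CFHD/- → run G
t=10: L0/L1/L2 = -/CFHDG/- → run C
t=11: L0/L1/L2 = -/CFHDG/- → run C
t=12: L0/L1/L2 = -/FHDG/- → run F
t=13: L0/L1/L2 = -/FHDG/- → run F
t=14: L0/L1/L2 = -/FHDG/- → run F
t=15: L0/L1/L2 = -/FHDG/- → run F
t=16: L0/L1/L2 = -/HDG/F → run H
t=17: L0/L1/L2 = -/HDG/F → run H
t=18: L0/L1/L2 = -/HDG/F → run H
t=19: L0/L1/L2 = -/HDG/F → run H
t=20: L0/L1/L2 = -/DG/F → run D
t=21: L0/L1/L2 = -/DG/F → run D
t=22: L0/L1/L2 = -/DG/F → run D
t=23: L0/L1/L2 = -/DG/F → run D
t=24: L0/L1/L2 = -/G/FD → run G
t=25: L0/L1/L2 = -/-/FD → run F
t=26: L0/L1/L2 = -/-/D → run D
t=27: (idle)

completion order = C, H, G, F, D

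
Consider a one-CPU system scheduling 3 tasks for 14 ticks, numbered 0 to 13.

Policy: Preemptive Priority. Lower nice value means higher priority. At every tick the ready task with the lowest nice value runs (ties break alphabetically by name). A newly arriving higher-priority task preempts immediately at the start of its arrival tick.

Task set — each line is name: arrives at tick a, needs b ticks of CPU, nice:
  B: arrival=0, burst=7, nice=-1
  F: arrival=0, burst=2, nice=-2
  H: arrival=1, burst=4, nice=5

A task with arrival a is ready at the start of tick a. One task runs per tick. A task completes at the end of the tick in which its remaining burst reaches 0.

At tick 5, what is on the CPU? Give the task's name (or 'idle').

running at tick 5 = B

t=0: ready={B,F} → run F
t=1: ready={B,F,H} → run F
t=2: ready={B,H} → run B
t=3: ready={B,H} → run B
t=4: ready={B,H} → run B
t=5: ready={B,H} → run B
t=6: ready={B,H} → run B
t=7: ready={B,H} → run B
t=8: ready={B,H} → run B
t=9: ready={H} → run H
t=10: ready={H} → run H
t=11: ready={H} → run H
t=12: ready={H} → run H
t=13: (idle)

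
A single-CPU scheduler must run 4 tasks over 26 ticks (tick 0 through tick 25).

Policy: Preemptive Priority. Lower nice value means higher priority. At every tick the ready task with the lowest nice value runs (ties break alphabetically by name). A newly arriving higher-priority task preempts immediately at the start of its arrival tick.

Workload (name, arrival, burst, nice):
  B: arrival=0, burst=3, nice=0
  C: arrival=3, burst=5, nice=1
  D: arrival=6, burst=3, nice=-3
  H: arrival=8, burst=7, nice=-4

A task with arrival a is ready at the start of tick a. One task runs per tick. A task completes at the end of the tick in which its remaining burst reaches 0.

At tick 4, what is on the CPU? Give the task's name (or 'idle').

running at tick 4 = C

t=0: ready={B} → run B
t=1: ready={B} → run B
t=2: ready={B} → run B
t=3: ready={C} → run C
t=4: ready={C} → run C
t=5: ready={C} → run C
t=6: ready={C,D} → run D
t=7: ready={C,D} → run D
t=8: ready={C,D,H} → run H
t=9: ready={C,D,H} → run H
t=10: ready={C,D,H} → run H
t=11: ready={C,D,H} → run H
t=12: ready={C,D,H} → run H
t=13: ready={C,D,H} → run H
t=14: ready={C,D,H} → run H
t=15: ready={C,D} → run D
t=16: ready={C} → run C
t=17: ready={C} → run C
t=18: (idle)
t=19: (idle)
t=20: (idle)
t=21: (idle)
t=22: (idle)
t=23: (idle)
t=24: (idle)
t=25: (idle)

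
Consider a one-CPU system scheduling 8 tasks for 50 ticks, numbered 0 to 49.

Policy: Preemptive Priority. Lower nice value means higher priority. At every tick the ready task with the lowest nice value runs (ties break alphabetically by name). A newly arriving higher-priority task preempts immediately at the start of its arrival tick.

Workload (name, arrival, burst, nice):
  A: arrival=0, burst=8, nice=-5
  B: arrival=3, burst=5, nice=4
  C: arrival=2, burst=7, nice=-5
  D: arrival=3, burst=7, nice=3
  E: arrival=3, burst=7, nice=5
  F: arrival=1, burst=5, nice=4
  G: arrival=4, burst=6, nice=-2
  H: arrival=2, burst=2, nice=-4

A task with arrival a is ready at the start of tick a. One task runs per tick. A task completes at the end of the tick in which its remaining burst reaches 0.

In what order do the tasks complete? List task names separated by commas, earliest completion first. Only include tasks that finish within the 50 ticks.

completion order = A, C, H, G, D, B, F, E

t=0: ready={A} → run A
t=1: ready={A,F} → run A
t=2: ready={A,C,F,H} → run A
t=3: ready={A,B,C,D,E,F,H} → run A
t=4: ready={A,B,C,D,E,F,G,H} → run A
t=5: ready={A,B,C,D,E,F,G,H} → run A
t=6: ready={A,B,C,D,E,F,G,H} → run A
t=7: ready={A,B,C,D,E,F,G,H} → run A
t=8: ready={B,C,D,E,F,G,H} → run C
t=9: ready={B,C,D,E,F,G,H} → run C
t=10: ready={B,C,D,E,F,G,H} → run C
t=11: ready={B,C,D,E,F,G,H} → run C
t=12: ready={B,C,D,E,F,G,H} → run C
t=13: ready={B,C,D,E,F,G,H} → run C
t=14: ready={B,C,D,E,F,G,H} → run C
t=15: ready={B,D,E,F,G,H} → run H
t=16: ready={B,D,E,F,G,H} → run H
t=17: ready={B,D,E,F,G} → run G
t=18: ready={B,D,E,F,G} → run G
t=19: ready={B,D,E,F,G} → run G
t=20: ready={B,D,E,F,G} → run G
t=21: ready={B,D,E,F,G} → run G
t=22: ready={B,D,E,F,G} → run G
t=23: ready={B,D,E,F} → run D
t=24: ready={B,D,E,F} → run D
t=25: ready={B,D,E,F} → run D
t=26: ready={B,D,E,F} → run D
t=27: ready={B,D,E,F} → run D
t=28: ready={B,D,E,F} → run D
t=29: ready={B,D,E,F} → run D
t=30: ready={B,E,F} → run B
t=31: ready={B,E,F} → run B
t=32: ready={B,E,F} → run B
t=33: ready={B,E,F} → run B
t=34: ready={B,E,F} → run B
t=35: ready={E,F} → run F
t=36: ready={E,F} → run F
t=37: ready={E,F} → run F
t=38: ready={E,F} → run F
t=39: ready={E,F} → run F
t=40: ready={E} → run E
t=41: ready={E} → run E
t=42: ready={E} → run E
t=43: ready={E} → run E
t=44: ready={E} → run E
t=45: ready={E} → run E
t=46: ready={E} → run E
t=47: (idle)
t=48: (idle)
t=49: (idle)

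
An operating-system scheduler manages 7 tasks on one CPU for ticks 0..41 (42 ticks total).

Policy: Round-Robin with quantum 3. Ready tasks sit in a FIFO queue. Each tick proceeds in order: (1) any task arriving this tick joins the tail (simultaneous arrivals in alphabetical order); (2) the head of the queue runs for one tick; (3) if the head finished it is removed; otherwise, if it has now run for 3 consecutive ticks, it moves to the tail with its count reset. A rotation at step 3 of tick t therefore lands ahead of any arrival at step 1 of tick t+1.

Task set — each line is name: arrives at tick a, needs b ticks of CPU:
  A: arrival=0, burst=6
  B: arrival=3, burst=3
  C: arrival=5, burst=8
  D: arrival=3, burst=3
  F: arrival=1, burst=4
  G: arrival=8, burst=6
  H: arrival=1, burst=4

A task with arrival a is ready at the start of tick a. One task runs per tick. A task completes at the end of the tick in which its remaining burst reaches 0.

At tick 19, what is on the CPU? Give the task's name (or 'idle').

t=0: queue=[A] q_used=0 → run A
t=1: queue=[A,F,H] q_used=1 → run A
t=2: queue=[A,F,H] q_used=2 → run A
t=3: queue=[F,H,A,B,D] q_used=0 → run F
t=4: queue=[F,H,A,B,D] q_used=1 → run F
t=5: queue=[F,H,A,B,D,C] q_used=2 → run F
t=6: queue=[H,A,B,D,C,F] q_used=0 → run H
t=7: queue=[H,A,B,D,C,F] q_used=1 → run H
t=8: queue=[H,A,B,D,C,F,G] q_used=2 → run H
t=9: queue=[A,B,D,C,F,G,H] q_used=0 → run A
t=10: queue=[A,B,D,C,F,G,H] q_used=1 → run A
t=11: queue=[A,B,D,C,F,G,H] q_used=2 → run A
t=12: queue=[B,D,C,F,G,H] q_used=0 → run B
t=13: queue=[B,D,C,F,G,H] q_used=1 → run B
t=14: queue=[B,D,C,F,G,H] q_used=2 → run B
t=15: queue=[D,C,F,G,H] q_used=0 → run D
t=16: queue=[D,C,F,G,H] q_used=1 → run D
t=17: queue=[D,C,F,G,H] q_used=2 → run D
t=18: queue=[C,F,G,H] q_used=0 → run C
t=19: queue=[C,F,G,H] q_used=1 → run C
t=20: queue=[C,F,G,H] q_used=2 → run C
t=21: queue=[F,G,H,C] q_used=0 → run F
t=22: queue=[G,H,C] q_used=0 → run G
t=23: queue=[G,H,C] q_used=1 → run G
t=24: queue=[G,H,C] q_used=2 → run G
t=25: queue=[H,C,G] q_used=0 → run H
t=26: queue=[C,G] q_used=0 → run C
t=27: queue=[C,G] q_used=1 → run C
t=28: queue=[C,G] q_used=2 → run C
t=29: queue=[G,C] q_used=0 → run G
t=30: queue=[G,C] q_used=1 → run G
t=31: queue=[G,C] q_used=2 → run G
t=32: queue=[C] q_used=0 → run C
t=33: queue=[C] q_used=1 → run C
t=34: (idle)
t=35: (idle)
t=36: (idle)
t=37: (idle)
t=38: (idle)
t=39: (idle)
t=40: (idle)
t=41: (idle)

running at tick 19 = C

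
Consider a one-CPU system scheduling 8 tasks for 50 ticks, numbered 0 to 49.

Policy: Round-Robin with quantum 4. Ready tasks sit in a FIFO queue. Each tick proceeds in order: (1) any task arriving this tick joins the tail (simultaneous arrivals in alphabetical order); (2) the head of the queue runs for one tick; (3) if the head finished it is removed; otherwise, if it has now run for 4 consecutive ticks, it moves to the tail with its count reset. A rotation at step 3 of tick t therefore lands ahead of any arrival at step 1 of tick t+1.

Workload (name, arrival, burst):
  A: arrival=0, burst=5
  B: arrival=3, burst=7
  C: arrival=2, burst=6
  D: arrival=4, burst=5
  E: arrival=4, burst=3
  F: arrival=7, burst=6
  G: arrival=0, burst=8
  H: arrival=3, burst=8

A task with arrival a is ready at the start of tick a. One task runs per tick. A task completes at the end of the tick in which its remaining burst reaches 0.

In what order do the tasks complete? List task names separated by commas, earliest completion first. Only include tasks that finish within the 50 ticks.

completion order = A, E, G, C, B, H, D, F

t=0: queue=[A,G] q_used=0 → run A
t=1: queue=[A,G] q_used=1 → run A
t=2: queue=[A,G,C] q_used=2 → run A
t=3: queue=[A,G,C,B,H] q_used=3 → run A
t=4: queue=[G,C,B,H,A,D,E] q_used=0 → run G
t=5: queue=[G,C,B,H,A,D,E] q_used=1 → run G
t=6: queue=[G,C,B,H,A,D,E] q_used=2 → run G
t=7: queue=[G,C,B,H,A,D,E,F] q_used=3 → run G
t=8: queue=[C,B,H,A,D,E,F,G] q_used=0 → run C
t=9: queue=[C,B,H,A,D,E,F,G] q_used=1 → run C
t=10: queue=[C,B,H,A,D,E,F,G] q_used=2 → run C
t=11: queue=[C,B,H,A,D,E,F,G] q_used=3 → run C
t=12: queue=[B,H,A,D,E,F,G,C] q_used=0 → run B
t=13: queue=[B,H,A,D,E,F,G,C] q_used=1 → run B
t=14: queue=[B,H,A,D,E,F,G,C] q_used=2 → run B
t=15: queue=[B,H,A,D,E,F,G,C] q_used=3 → run B
t=16: queue=[H,A,D,E,F,G,C,B] q_used=0 → run H
t=17: queue=[H,A,D,E,F,G,C,B] q_used=1 → run H
t=18: queue=[H,A,D,E,F,G,C,B] q_used=2 → run H
t=19: queue=[H,A,D,E,F,G,C,B] q_used=3 → run H
t=20: queue=[A,D,E,F,G,C,B,H] q_used=0 → run A
t=21: queue=[D,E,F,G,C,B,H] q_used=0 → run D
t=22: queue=[D,E,F,G,C,B,H] q_used=1 → run D
t=23: queue=[D,E,F,G,C,B,H] q_used=2 → run D
t=24: queue=[D,E,F,G,C,B,H] q_used=3 → run D
t=25: queue=[E,F,G,C,B,H,D] q_used=0 → run E
t=26: queue=[E,F,G,C,B,H,D] q_used=1 → run E
t=27: queue=[E,F,G,C,B,H,D] q_used=2 → run E
t=28: queue=[F,G,C,B,H,D] q_used=0 → run F
t=29: queue=[F,G,C,B,H,D] q_used=1 → run F
t=30: queue=[F,G,C,B,H,D] q_used=2 → run F
t=31: queue=[F,G,C,B,H,D] q_used=3 → run F
t=32: queue=[G,C,B,H,D,F] q_used=0 → run G
t=33: queue=[G,C,B,H,D,F] q_used=1 → run G
t=34: queue=[G,C,B,H,D,F] q_used=2 → run G
t=35: queue=[G,C,B,H,D,F] q_used=3 → run G
t=36: queue=[C,B,H,D,F] q_used=0 → run C
t=37: queue=[C,B,H,D,F] q_used=1 → run C
t=38: queue=[B,H,D,F] q_used=0 → run B
t=39: queue=[B,H,D,F] q_used=1 → run B
t=40: queue=[B,H,D,F] q_used=2 → run B
t=41: queue=[H,D,F] q_used=0 → run H
t=42: queue=[H,D,F] q_used=1 → run H
t=43: queue=[H,D,F] q_used=2 → run H
t=44: queue=[H,D,F] q_used=3 → run H
t=45: queue=[D,F] q_used=0 → run D
t=46: queue=[F] q_used=0 → run F
t=47: queue=[F] q_used=1 → run F
t=48: (idle)
t=49: (idle)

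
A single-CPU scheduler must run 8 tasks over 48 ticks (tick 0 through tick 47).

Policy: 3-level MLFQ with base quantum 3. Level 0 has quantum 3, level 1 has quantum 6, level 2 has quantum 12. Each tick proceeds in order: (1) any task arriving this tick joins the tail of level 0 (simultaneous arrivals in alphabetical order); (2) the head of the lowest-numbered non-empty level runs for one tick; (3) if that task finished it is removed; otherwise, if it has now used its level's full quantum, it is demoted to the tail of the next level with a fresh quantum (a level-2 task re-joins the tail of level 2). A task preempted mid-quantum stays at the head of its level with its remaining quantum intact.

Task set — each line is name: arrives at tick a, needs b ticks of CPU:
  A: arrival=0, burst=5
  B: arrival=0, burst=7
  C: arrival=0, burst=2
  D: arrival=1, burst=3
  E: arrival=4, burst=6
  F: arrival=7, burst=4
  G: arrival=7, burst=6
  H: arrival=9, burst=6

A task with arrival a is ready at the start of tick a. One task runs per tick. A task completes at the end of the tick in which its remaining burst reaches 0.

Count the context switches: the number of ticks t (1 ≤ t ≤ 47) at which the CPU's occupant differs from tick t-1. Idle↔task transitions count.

t=0: L0/L1/L2 = ABC/-/- → run A
t=1: L0/L1/L2 = ABCD/-/- → run A
t=2: L0/L1/L2 = ABCD/-/- → run A
t=3: L0/L1/L2 = BCD/A/- → run B
t=4: L0/L1/L2 = BCDE/A/- → run B
t=5: L0/L1/L2 = BCDE/A/- → run B
t=6: L0/L1/L2 = CDE/AB/- → run C
t=7: L0/L1/L2 = CDEFG/AB/- → run C
t=8: L0/L1/L2 = DEFG/AB/- → run D
t=9: L0/L1/L2 = DEFGH/AB/- → run D
t=10: L0/L1/L2 = DEFGH/AB/- → run D
t=11: L0/L1/L2 = EFGH/AB/- → run E
t=12: L0/L1/L2 = EFGH/AB/- → run E
t=13: L0/L1/L2 = EFGH/AB/- → run E
t=14: L0/L1/L2 = FGH/ABE/- → run F
t=15: L0/L1/L2 = FGH/ABE/- → run F
t=16: L0/L1/L2 = FGH/ABE/- → run F
t=17: L0/L1/L2 = GH/ABEF/- → run G
t=18: L0/L1/L2 = GH/ABEF/- → run G
t=19: L0/L1/L2 = GH/ABEF/- → run G
t=20: L0/L1/L2 = H/ABEFG/- → run H
t=21: L0/L1/L2 = H/ABEFG/- → run H
t=22: L0/L1/L2 = H/ABEFG/- → run H
t=23: L0/L1/L2 = -/ABEFGH/- → run A
t=24: L0/L1/L2 = -/ABEFGH/- → run A
t=25: L0/L1/L2 = -/BEFGH/- → run B
t=26: L0/L1/L2 = -/BEFGH/- → run B
t=27: L0/L1/L2 = -/BEFGH/- → run B
t=28: L0/L1/L2 = -/BEFGH/- → run B
t=29: L0/L1/L2 = -/EFGH/- → run E
t=30: L0/L1/L2 = -/EFGH/- → run E
t=31: L0/L1/L2 = -/EFGH/- → run E
t=32: L0/L1/L2 = -/FGH/- → run F
t=33: L0/L1/L2 = -/GH/- → run G
t=34: L0/L1/L2 = -/GH/- → run G
t=35: L0/L1/L2 = -/GH/- → run G
t=36: L0/L1/L2 = -/H/- → run H
t=37: L0/L1/L2 = -/H/- → run H
t=38: L0/L1/L2 = -/H/- → run H
t=39: (idle)
t=40: (idle)
t=41: (idle)
t=42: (idle)
t=43: (idle)
t=44: (idle)
t=45: (idle)
t=46: (idle)
t=47: (idle)

context switches = 14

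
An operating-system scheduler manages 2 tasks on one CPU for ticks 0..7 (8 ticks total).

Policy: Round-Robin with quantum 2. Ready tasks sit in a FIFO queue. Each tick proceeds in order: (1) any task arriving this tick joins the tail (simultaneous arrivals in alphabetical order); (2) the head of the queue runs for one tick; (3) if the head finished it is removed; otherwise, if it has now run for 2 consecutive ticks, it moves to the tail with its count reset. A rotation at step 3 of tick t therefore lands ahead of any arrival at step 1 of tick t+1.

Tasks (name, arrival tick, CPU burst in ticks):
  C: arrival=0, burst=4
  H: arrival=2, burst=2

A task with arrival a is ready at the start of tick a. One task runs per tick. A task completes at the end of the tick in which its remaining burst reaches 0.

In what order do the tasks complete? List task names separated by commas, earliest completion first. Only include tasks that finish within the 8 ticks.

completion order = C, H

t=0: queue=[C] q_used=0 → run C
t=1: queue=[C] q_used=1 → run C
t=2: queue=[C,H] q_used=0 → run C
t=3: queue=[C,H] q_used=1 → run C
t=4: queue=[H] q_used=0 → run H
t=5: queue=[H] q_used=1 → run H
t=6: (idle)
t=7: (idle)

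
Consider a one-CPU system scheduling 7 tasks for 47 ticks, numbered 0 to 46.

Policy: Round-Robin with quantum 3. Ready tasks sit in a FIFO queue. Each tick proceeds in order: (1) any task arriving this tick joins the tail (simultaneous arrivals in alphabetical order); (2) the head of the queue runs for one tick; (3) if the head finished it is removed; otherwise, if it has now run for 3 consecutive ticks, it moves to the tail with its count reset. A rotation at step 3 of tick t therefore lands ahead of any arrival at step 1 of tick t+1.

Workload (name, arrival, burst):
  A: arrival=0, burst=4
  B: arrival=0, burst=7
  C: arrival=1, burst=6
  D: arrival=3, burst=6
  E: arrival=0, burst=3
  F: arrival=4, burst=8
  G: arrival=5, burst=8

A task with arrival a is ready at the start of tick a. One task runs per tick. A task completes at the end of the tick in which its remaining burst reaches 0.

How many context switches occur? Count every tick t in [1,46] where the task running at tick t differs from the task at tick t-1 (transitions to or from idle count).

context switches = 16

t=0: queue=[A,B,E] q_used=0 → run A
t=1: queue=[A,B,E,C] q_used=1 → run A
t=2: queue=[A,B,E,C] q_used=2 → run A
t=3: queue=[B,E,C,A,D] q_used=0 → run B
t=4: queue=[B,E,C,A,D,F] q_used=1 → run B
t=5: queue=[B,E,C,A,D,F,G] q_used=2 → run B
t=6: queue=[E,C,A,D,F,G,B] q_used=0 → run E
t=7: queue=[E,C,A,D,F,G,B] q_used=1 → run E
t=8: queue=[E,C,A,D,F,G,B] q_used=2 → run E
t=9: queue=[C,A,D,F,G,B] q_used=0 → run C
t=10: queue=[C,A,D,F,G,B] q_used=1 → run C
t=11: queue=[C,A,D,F,G,B] q_used=2 → run C
t=12: queue=[A,D,F,G,B,C] q_used=0 → run A
t=13: queue=[D,F,G,B,C] q_used=0 → run D
t=14: queue=[D,F,G,B,C] q_used=1 → run D
t=15: queue=[D,F,G,B,C] q_used=2 → run D
t=16: queue=[F,G,B,C,D] q_used=0 → run F
t=17: queue=[F,G,B,C,D] q_used=1 → run F
t=18: queue=[F,G,B,C,D] q_used=2 → run F
t=19: queue=[G,B,C,D,F] q_used=0 → run G
t=20: queue=[G,B,C,D,F] q_used=1 → run G
t=21: queue=[G,B,C,D,F] q_used=2 → run G
t=22: queue=[B,C,D,F,G] q_used=0 → run B
t=23: queue=[B,C,D,F,G] q_used=1 → run B
t=24: queue=[B,C,D,F,G] q_used=2 → run B
t=25: queue=[C,D,F,G,B] q_used=0 → run C
t=26: queue=[C,D,F,G,B] q_used=1 → run C
t=27: queue=[C,D,F,G,B] q_used=2 → run C
t=28: queue=[D,F,G,B] q_used=0 → run D
t=29: queue=[D,F,G,B] q_used=1 → run D
t=30: queue=[D,F,G,B] q_used=2 → run D
t=31: queue=[F,G,B] q_used=0 → run F
t=32: queue=[F,G,B] q_used=1 → run F
t=33: queue=[F,G,B] q_used=2 → run F
t=34: queue=[G,B,F] q_used=0 → run G
t=35: queue=[G,B,F] q_used=1 → run G
t=36: queue=[G,B,F] q_used=2 → run G
t=37: queue=[B,F,G] q_used=0 → run B
t=38: queue=[F,G] q_used=0 → run F
t=39: queue=[F,G] q_used=1 → run F
t=40: queue=[G] q_used=0 → run G
t=41: queue=[G] q_used=1 → run G
t=42: (idle)
t=43: (idle)
t=44: (idle)
t=45: (idle)
t=46: (idle)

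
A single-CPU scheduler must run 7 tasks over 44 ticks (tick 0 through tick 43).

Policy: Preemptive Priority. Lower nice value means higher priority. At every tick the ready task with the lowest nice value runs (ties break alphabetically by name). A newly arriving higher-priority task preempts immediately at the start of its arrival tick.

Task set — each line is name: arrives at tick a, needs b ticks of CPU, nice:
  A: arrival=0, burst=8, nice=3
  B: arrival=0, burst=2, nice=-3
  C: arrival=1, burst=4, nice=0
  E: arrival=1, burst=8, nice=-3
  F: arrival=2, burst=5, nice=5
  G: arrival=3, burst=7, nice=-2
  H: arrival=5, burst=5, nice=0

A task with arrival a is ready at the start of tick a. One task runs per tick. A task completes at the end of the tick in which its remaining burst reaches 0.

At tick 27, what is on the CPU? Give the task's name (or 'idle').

running at tick 27 = A

t=0: ready={A,B} → run B
t=1: ready={A,B,C,E} → run B
t=2: ready={A,C,E,F} → run E
t=3: ready={A,C,E,F,G} → run E
t=4: ready={A,C,E,F,G} → run E
t=5: ready={A,C,E,F,G,H} → run E
t=6: ready={A,C,E,F,G,H} → run E
t=7: ready={A,C,E,F,G,H} → run E
t=8: ready={A,C,E,F,G,H} → run E
t=9: ready={A,C,E,F,G,H} → run E
t=10: ready={A,C,F,G,H} → run G
t=11: ready={A,C,F,G,H} → run G
t=12: ready={A,C,F,G,H} → run G
t=13: ready={A,C,F,G,H} → run G
t=14: ready={A,C,F,G,H} → run G
t=15: ready={A,C,F,G,H} → run G
t=16: ready={A,C,F,G,H} → run G
t=17: ready={A,C,F,H} → run C
t=18: ready={A,C,F,H} → run C
t=19: ready={A,C,F,H} → run C
t=20: ready={A,C,F,H} → run C
t=21: ready={A,F,H} → run H
t=22: ready={A,F,H} → run H
t=23: ready={A,F,H} → run H
t=24: ready={A,F,H} → run H
t=25: ready={A,F,H} → run H
t=26: ready={A,F} → run A
t=27: ready={A,F} → run A
t=28: ready={A,F} → run A
t=29: ready={A,F} → run A
t=30: ready={A,F} → run A
t=31: ready={A,F} → run A
t=32: ready={A,F} → run A
t=33: ready={A,F} → run A
t=34: ready={F} → run F
t=35: ready={F} → run F
t=36: ready={F} → run F
t=37: ready={F} → run F
t=38: ready={F} → run F
t=39: (idle)
t=40: (idle)
t=41: (idle)
t=42: (idle)
t=43: (idle)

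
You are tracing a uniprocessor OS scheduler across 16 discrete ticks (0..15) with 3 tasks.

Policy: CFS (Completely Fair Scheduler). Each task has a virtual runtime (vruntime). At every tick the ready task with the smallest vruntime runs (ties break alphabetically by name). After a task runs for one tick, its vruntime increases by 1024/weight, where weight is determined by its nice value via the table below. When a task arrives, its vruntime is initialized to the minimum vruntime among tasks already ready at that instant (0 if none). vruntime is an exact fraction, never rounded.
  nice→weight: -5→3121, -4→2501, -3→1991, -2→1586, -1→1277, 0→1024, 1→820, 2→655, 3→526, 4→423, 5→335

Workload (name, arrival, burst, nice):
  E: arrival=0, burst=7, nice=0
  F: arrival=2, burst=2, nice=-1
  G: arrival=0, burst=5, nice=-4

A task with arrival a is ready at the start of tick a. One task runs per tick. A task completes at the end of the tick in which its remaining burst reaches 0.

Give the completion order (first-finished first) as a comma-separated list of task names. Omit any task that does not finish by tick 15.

t=0: vr[E=0 G=0] → run E
t=1: vr[E=1 G=0] → run G
t=2: vr[E=1 F=1024/2501 G=1024/2501] → run F
t=3: vr[E=1 F=3868672/3193777 G=1024/2501] → run G
t=4: vr[E=1 F=3868672/3193777 G=2048/2501] → run G
t=5: vr[E=1 F=3868672/3193777 G=3072/2501] → run E
t=6: vr[E=2 F=3868672/3193777 G=3072/2501] → run F
t=7: vr[E=2 G=3072/2501] → run G
t=8: vr[E=2 G=4096/2501] → run G
t=9: vr[E=2] → run E
t=10: vr[E=3] → run E
t=11: vr[E=4] → run E
t=12: vr[E=5] → run E
t=13: vr[E=6] → run E
t=14: (idle)
t=15: (idle)

completion order = F, G, E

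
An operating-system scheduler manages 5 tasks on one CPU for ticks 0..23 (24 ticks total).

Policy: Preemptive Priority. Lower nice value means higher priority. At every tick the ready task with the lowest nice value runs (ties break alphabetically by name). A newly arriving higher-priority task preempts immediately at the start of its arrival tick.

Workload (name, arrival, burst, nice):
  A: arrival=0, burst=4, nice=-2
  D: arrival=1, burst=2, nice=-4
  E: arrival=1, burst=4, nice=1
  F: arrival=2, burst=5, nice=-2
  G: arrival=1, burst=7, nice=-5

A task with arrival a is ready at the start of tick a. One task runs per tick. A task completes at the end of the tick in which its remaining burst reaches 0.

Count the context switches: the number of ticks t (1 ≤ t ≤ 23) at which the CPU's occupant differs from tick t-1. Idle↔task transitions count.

t=0: ready={A} → run A
t=1: ready={A,D,E,G} → run G
t=2: ready={A,D,E,F,G} → run G
t=3: ready={A,D,E,F,G} → run G
t=4: ready={A,D,E,F,G} → run G
t=5: ready={A,D,E,F,G} → run G
t=6: ready={A,D,E,F,G} → run G
t=7: ready={A,D,E,F,G} → run G
t=8: ready={A,D,E,F} → run D
t=9: ready={A,D,E,F} → run D
t=10: ready={A,E,F} → run A
t=11: ready={A,E,F} → run A
t=12: ready={A,E,F} → run A
t=13: ready={E,F} → run F
t=14: ready={E,F} → run F
t=15: ready={E,F} → run F
t=16: ready={E,F} → run F
t=17: ready={E,F} → run F
t=18: ready={E} → run E
t=19: ready={E} → run E
t=20: ready={E} → run E
t=21: ready={E} → run E
t=22: (idle)
t=23: (idle)

context switches = 6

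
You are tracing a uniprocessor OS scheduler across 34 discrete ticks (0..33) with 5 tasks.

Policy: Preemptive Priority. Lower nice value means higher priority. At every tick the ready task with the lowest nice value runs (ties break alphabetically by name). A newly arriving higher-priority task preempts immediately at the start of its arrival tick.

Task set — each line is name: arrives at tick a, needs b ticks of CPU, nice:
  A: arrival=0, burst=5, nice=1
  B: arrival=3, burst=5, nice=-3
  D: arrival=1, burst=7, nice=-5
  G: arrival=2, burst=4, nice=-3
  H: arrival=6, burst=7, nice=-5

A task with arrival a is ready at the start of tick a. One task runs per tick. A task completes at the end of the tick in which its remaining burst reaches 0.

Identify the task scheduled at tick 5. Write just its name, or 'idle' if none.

t=0: ready={A} → run A
t=1: ready={A,D} → run D
t=2: ready={A,D,G} → run D
t=3: ready={A,B,D,G} → run D
t=4: ready={A,B,D,G} → run D
t=5: ready={A,B,D,G} → run D
t=6: ready={A,B,D,G,H} → run D
t=7: ready={A,B,D,G,H} → run D
t=8: ready={A,B,G,H} → run H
t=9: ready={A,B,G,H} → run H
t=10: ready={A,B,G,H} → run H
t=11: ready={A,B,G,H} → run H
t=12: ready={A,B,G,H} → run H
t=13: ready={A,B,G,H} → run H
t=14: ready={A,B,G,H} → run H
t=15: ready={A,B,G} → run B
t=16: ready={A,B,G} → run B
t=17: ready={A,B,G} → run B
t=18: ready={A,B,G} → run B
t=19: ready={A,B,G} → run B
t=20: ready={A,G} → run G
t=21: ready={A,G} → run G
t=22: ready={A,G} → run G
t=23: ready={A,G} → run G
t=24: ready={A} → run A
t=25: ready={A} → run A
t=26: ready={A} → run A
t=27: ready={A} → run A
t=28: (idle)
t=29: (idle)
t=30: (idle)
t=31: (idle)
t=32: (idle)
t=33: (idle)

running at tick 5 = D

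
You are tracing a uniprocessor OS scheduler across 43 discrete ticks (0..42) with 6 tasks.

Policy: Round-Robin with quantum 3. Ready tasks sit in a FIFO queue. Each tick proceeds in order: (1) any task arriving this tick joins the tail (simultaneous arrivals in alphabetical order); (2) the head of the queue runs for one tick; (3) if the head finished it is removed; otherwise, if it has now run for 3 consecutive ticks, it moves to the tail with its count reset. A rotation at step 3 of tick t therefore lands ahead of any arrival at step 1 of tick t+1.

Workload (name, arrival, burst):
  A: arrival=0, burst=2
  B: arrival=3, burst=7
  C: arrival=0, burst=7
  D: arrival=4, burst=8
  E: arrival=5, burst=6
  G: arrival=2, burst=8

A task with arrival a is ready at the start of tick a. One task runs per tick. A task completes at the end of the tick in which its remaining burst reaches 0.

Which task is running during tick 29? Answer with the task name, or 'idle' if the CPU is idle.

running at tick 29 = C

t=0: queue=[A,C] q_used=0 → run A
t=1: queue=[A,C] q_used=1 → run A
t=2: queue=[C,G] q_used=0 → run C
t=3: queue=[C,G,B] q_used=1 → run C
t=4: queue=[C,G,B,D] q_used=2 → run C
t=5: queue=[G,B,D,C,E] q_used=0 → run G
t=6: queue=[G,B,D,C,E] q_used=1 → run G
t=7: queue=[G,B,D,C,E] q_used=2 → run G
t=8: queue=[B,D,C,E,G] q_used=0 → run B
t=9: queue=[B,D,C,E,G] q_used=1 → run B
t=10: queue=[B,D,C,E,G] q_used=2 → run B
t=11: queue=[D,C,E,G,B] q_used=0 → run D
t=12: queue=[D,C,E,G,B] q_used=1 → run D
t=13: queue=[D,C,E,G,B] q_used=2 → run D
t=14: queue=[C,E,G,B,D] q_used=0 → run C
t=15: queue=[C,E,G,B,D] q_used=1 → run C
t=16: queue=[C,E,G,B,D] q_used=2 → run C
t=17: queue=[E,G,B,D,C] q_used=0 → run E
t=18: queue=[E,G,B,D,C] q_used=1 → run E
t=19: queue=[E,G,B,D,C] q_used=2 → run E
t=20: queue=[G,B,D,C,E] q_used=0 → run G
t=21: queue=[G,B,D,C,E] q_used=1 → run G
t=22: queue=[G,B,D,C,E] q_used=2 → run G
t=23: queue=[B,D,C,E,G] q_used=0 → run B
t=24: queue=[B,D,C,E,G] q_used=1 → run B
t=25: queue=[B,D,C,E,G] q_used=2 → run B
t=26: queue=[D,C,E,G,B] q_used=0 → run D
t=27: queue=[D,C,E,G,B] q_used=1 → run D
t=28: queue=[D,C,E,G,B] q_used=2 → run D
t=29: queue=[C,E,G,B,D] q_used=0 → run C
t=30: queue=[E,G,B,D] q_used=0 → run E
t=31: queue=[E,G,B,D] q_used=1 → run E
t=32: queue=[E,G,B,D] q_used=2 → run E
t=33: queue=[G,B,D] q_used=0 → run G
t=34: queue=[G,B,D] q_used=1 → run G
t=35: queue=[B,D] q_used=0 → run B
t=36: queue=[D] q_used=0 → run D
t=37: queue=[D] q_used=1 → run D
t=38: (idle)
t=39: (idle)
t=40: (idle)
t=41: (idle)
t=42: (idle)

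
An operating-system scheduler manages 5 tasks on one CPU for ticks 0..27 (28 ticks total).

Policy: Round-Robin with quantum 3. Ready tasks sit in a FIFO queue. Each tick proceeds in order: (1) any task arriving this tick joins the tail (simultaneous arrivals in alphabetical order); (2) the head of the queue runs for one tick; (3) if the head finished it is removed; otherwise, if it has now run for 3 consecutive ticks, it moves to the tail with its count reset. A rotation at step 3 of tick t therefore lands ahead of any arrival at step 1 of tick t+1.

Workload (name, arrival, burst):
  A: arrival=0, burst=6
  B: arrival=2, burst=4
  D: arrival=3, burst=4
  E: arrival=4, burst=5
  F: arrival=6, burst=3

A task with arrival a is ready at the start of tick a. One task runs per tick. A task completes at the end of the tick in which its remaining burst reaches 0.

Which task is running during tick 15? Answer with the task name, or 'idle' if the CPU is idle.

t=0: queue=[A] q_used=0 → run A
t=1: queue=[A] q_used=1 → run A
t=2: queue=[A,B] q_used=2 → run A
t=3: queue=[B,A,D] q_used=0 → run B
t=4: queue=[B,A,D,E] q_used=1 → run B
t=5: queue=[B,A,D,E] q_used=2 → run B
t=6: queue=[A,D,E,B,F] q_used=0 → run A
t=7: queue=[A,D,E,B,F] q_used=1 → run A
t=8: queue=[A,D,E,B,F] q_used=2 → run A
t=9: queue=[D,E,B,F] q_used=0 → run D
t=10: queue=[D,E,B,F] q_used=1 → run D
t=11: queue=[D,E,B,F] q_used=2 → run D
t=12: queue=[E,B,F,D] q_used=0 → run E
t=13: queue=[E,B,F,D] q_used=1 → run E
t=14: queue=[E,B,F,D] q_used=2 → run E
t=15: queue=[B,F,D,E] q_used=0 → run B
t=16: queue=[F,D,E] q_used=0 → run F
t=17: queue=[F,D,E] q_used=1 → run F
t=18: queue=[F,D,E] q_used=2 → run F
t=19: queue=[D,E] q_used=0 → run D
t=20: queue=[E] q_used=0 → run E
t=21: queue=[E] q_used=1 → run E
t=22: (idle)
t=23: (idle)
t=24: (idle)
t=25: (idle)
t=26: (idle)
t=27: (idle)

running at tick 15 = B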